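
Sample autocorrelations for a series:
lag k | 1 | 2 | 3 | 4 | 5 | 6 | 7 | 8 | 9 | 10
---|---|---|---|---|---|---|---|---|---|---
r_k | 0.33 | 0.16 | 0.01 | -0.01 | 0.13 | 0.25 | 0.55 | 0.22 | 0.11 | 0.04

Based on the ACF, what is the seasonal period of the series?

The largest autocorrelation is r_7 = 0.55; the remaining lags stay at or below 0.33. The elevated value at lag 1 (0.33), dropping to 0.16 at lag 2, reflects decaying short-term dependence rather than seasonality.
The dominant spike at lag 7 indicates a seasonal period of 7.

7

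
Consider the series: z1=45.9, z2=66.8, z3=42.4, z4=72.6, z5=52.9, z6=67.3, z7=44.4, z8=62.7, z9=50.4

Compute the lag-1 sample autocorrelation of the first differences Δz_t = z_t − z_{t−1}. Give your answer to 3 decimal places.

-0.873

First differences Δz: 20.9, -24.4, 30.2, -19.7, 14.4, -22.9, 18.3, -12.3
Mean of differences = 0.5625
Numerator Σ(Δz_t−Δz̄)(Δz_{t+1}−Δz̄) = -3097.3902
Denominator Σ(Δz_t−Δz̄)² = 3547.7188
r_1(Δz) = -3097.3902 / 3547.7188 = -0.873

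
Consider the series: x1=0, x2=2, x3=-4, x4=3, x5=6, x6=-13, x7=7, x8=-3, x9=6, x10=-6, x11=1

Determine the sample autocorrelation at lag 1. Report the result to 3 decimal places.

-0.691

Mean x̄ = (0 + 2 − 4 + 3 + 6 − 13 + 7 − 3 + 6 − 6 + 1)/11 = -0.0909
Numerator Σ_{t=1}^{10}(x_t−x̄)(x_{t+1}−x̄) = -252.1901
Denominator Σ(x_t−x̄)² = 364.9091
r_1 = -252.1901 / 364.9091 = -0.691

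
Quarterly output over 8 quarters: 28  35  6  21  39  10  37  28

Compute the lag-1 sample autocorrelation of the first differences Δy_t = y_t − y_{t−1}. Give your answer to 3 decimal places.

First differences Δy: 7, -29, 15, 18, -29, 27, -9
Mean of differences = 0.0000
Numerator Σ(Δy_t−Δȳ)(Δy_{t+1}−Δȳ) = -1916.0000
Denominator Σ(Δy_t−Δȳ)² = 3090.0000
r_1(Δy) = -1916.0000 / 3090.0000 = -0.620

-0.620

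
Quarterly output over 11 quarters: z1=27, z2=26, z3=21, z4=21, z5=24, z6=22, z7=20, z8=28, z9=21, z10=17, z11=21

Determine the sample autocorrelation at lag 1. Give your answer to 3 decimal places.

0.051

Mean z̄ = (27 + 26 + 21 + 21 + 24 + 22 + 20 + 28 + 21 + 17 + 21)/11 = 22.5455
Numerator Σ_{t=1}^{10}(z_t−z̄)(z_{t+1}−z̄) = 5.6116
Denominator Σ(z_t−z̄)² = 110.7273
r_1 = 5.6116 / 110.7273 = 0.051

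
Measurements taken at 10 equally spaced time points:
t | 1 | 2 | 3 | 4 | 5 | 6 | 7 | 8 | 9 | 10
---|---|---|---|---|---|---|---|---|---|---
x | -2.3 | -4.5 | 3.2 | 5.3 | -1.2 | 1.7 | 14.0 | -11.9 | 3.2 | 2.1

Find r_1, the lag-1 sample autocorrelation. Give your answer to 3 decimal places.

-0.438

Mean x̄ = (-2.3 − 4.5 + 3.2 + 5.3 − 1.2 + 1.7 + 14.0 − 11.9 + 3.2 + 2.1)/10 = 0.9600
Numerator Σ_{t=1}^{9}(x_t−x̄)(x_{t+1}−x̄) = -179.9796
Denominator Σ(x_t−x̄)² = 411.2440
r_1 = -179.9796 / 411.2440 = -0.438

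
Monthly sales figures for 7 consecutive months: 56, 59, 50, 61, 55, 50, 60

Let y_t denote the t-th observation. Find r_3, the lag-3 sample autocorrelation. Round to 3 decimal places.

Mean ȳ = (56 + 59 + 50 + 61 + 55 + 50 + 60)/7 = 55.8571
Numerator Σ_{t=1}^{4}(y_t−ȳ)(y_{t+3}−ȳ) = 53.6531
Denominator Σ(y_t−ȳ)² = 122.8571
r_3 = 53.6531 / 122.8571 = 0.437

0.437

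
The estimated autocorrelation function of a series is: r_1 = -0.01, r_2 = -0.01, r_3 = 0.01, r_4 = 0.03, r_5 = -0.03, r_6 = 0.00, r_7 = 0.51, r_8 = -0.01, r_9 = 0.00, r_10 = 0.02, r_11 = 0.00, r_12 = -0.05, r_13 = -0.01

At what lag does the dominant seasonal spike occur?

7

The largest autocorrelation is r_7 = 0.51; the remaining lags stay at or below 0.03.
The dominant spike at lag 7 indicates a seasonal period of 7.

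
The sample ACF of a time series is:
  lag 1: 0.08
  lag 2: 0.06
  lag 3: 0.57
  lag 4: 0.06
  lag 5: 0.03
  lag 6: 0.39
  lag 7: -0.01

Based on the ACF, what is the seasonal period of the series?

3

The largest autocorrelation is r_3 = 0.57, with a weaker echo at lag 6 (0.39); the remaining lags stay at or below 0.08.
The dominant spike at lag 3 indicates a seasonal period of 3.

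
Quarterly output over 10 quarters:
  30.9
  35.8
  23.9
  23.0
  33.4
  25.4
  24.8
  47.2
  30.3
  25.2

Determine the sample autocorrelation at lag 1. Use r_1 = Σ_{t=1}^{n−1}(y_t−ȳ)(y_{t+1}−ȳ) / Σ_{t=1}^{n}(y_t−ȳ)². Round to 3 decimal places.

-0.178

Mean ȳ = (30.9 + 35.8 + 23.9 + 23.0 + 33.4 + 25.4 + 24.8 + 47.2 + 30.3 + 25.2)/10 = 29.9900
Numerator Σ_{t=1}^{9}(y_t−ȳ)(y_{t+1}−ȳ) = -88.6621
Denominator Σ(y_t−ȳ)² = 499.3890
r_1 = -88.6621 / 499.3890 = -0.178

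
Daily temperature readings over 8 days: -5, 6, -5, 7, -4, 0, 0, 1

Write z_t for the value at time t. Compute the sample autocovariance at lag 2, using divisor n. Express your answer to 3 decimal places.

Mean z̄ = (-5 + 6 − 5 + 7 − 4 + 0 + 0 + 1)/8 = 0.0000
Deviations: -5.0000, 6.0000, -5.0000, 7.0000, -4.0000, 0.0000, 0.0000, 1.0000
Σ_{t=1}^{6}(z_t−z̄)(z_{t+2}−z̄) = 87.0000
γ_2 = 87.0000 / 8 = 10.875

10.875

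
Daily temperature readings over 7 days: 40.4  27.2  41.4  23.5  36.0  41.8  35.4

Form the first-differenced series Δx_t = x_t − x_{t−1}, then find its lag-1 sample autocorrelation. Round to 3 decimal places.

-0.670

First differences Δx: -13.2, 14.2, -17.9, 12.5, 5.8, -6.4
Mean of differences = -0.8333
Numerator Σ(Δx_t−Δx̄)(Δx_{t+1}−Δx̄) = -618.5178
Denominator Σ(Δx_t−Δx̄)² = 922.9733
r_1(Δx) = -618.5178 / 922.9733 = -0.670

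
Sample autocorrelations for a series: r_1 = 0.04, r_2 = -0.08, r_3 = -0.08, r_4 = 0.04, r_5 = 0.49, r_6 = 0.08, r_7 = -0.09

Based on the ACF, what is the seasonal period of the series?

The largest autocorrelation is r_5 = 0.49; the remaining lags stay at or below 0.08.
The dominant spike at lag 5 indicates a seasonal period of 5.

5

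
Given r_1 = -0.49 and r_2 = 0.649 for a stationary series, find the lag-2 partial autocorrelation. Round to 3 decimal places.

φ_{22} = (r_2 − r_1²) / (1 − r_1²)
r_1² = (-0.49)² = 0.2401
Numerator = 0.649 − 0.2401 = 0.4089; denominator = 1 − 0.2401 = 0.7599
φ_{22} = 0.4089 / 0.7599 = 0.538

0.538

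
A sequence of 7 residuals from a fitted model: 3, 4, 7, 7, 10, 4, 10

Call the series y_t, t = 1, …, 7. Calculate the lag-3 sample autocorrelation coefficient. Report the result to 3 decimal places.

-0.201

Mean ȳ = (3 + 4 + 7 + 7 + 10 + 4 + 10)/7 = 6.4286
Deviations from mean: -3.4286, -2.4286, 0.5714, 0.5714, 3.5714, -2.4286, 3.5714
Σ(y_t−ȳ)(y_{t+3}−ȳ) = (-1.9592) + (-8.6735) + (-1.3878) + (2.0408) = -9.9796
Denominator Σ(y_t−ȳ)² = 49.7143
r_3 = -9.9796 / 49.7143 = -0.201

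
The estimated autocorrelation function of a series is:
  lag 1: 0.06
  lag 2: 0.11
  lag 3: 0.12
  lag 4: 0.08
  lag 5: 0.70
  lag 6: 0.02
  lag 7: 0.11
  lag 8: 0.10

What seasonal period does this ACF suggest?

5

The largest autocorrelation is r_5 = 0.70; the remaining lags stay at or below 0.12.
The dominant spike at lag 5 indicates a seasonal period of 5.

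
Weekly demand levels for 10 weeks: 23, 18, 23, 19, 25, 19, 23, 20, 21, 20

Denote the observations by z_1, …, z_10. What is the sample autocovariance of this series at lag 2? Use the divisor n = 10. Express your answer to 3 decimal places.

3.268

Mean z̄ = (23 + 18 + 23 + 19 + 25 + 19 + 23 + 20 + 21 + 20)/10 = 21.1000
Σ_{t=1}^{8}(z_t−z̄)(z_{t+2}−z̄) = 32.6800
γ_2 = 32.6800 / 10 = 3.268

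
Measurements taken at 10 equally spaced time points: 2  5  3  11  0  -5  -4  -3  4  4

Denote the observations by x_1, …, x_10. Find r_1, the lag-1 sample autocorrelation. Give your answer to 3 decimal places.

0.341

Mean x̄ = (2 + 5 + 3 + 11 + 0 − 5 − 4 − 3 + 4 + 4)/10 = 1.7000
Numerator Σ_{t=1}^{9}(x_t−x̄)(x_{t+1}−x̄) = 72.4100
Denominator Σ(x_t−x̄)² = 212.1000
r_1 = 72.4100 / 212.1000 = 0.341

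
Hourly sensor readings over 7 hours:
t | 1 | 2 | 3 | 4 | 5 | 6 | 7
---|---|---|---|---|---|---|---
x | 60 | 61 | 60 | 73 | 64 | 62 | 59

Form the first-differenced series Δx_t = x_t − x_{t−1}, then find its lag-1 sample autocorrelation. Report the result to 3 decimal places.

-0.404

First differences Δx: 1, -1, 13, -9, -2, -3
Mean of differences = -0.1667
Numerator Σ(Δx_t−Δx̄)(Δx_{t+1}−Δx̄) = -106.8611
Denominator Σ(Δx_t−Δx̄)² = 264.8333
r_1(Δx) = -106.8611 / 264.8333 = -0.404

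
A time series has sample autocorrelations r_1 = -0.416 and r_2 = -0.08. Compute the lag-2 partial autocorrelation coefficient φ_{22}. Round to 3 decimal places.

φ_{22} = (r_2 − r_1²) / (1 − r_1²)
r_1² = (-0.416)² = 0.173056
Numerator = -0.08 − 0.1731 = -0.2531; denominator = 1 − 0.1731 = 0.8269
φ_{22} = -0.2531 / 0.8269 = -0.306

-0.306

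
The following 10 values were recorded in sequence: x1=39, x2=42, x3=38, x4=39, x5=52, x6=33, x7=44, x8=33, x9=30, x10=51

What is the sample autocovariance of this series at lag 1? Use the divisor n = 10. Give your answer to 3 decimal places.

-19.511

Mean x̄ = (39 + 42 + 38 + 39 + 52 + 33 + 44 + 33 + 30 + 51)/10 = 40.1000
Σ_{t=1}^{9}(x_t−x̄)(x_{t+1}−x̄) = -195.1100
γ_1 = -195.1100 / 10 = -19.511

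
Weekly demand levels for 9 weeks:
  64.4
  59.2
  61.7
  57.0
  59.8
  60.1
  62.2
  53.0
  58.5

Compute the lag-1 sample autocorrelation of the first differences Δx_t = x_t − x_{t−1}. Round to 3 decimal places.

-0.625

First differences Δx: -5.2, 2.5, -4.7, 2.8, 0.3, 2.1, -9.2, 5.5
Mean of differences = -0.7375
Numerator Σ(Δx_t−Δx̄)(Δx_{t+1}−Δx̄) = -111.4764
Denominator Σ(Δx_t−Δx̄)² = 178.2588
r_1(Δx) = -111.4764 / 178.2588 = -0.625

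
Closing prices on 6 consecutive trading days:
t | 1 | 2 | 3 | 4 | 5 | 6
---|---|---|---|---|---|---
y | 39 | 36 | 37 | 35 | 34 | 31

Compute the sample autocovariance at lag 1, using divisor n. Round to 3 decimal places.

1.537

Mean ȳ = (39 + 36 + 37 + 35 + 34 + 31)/6 = 35.3333
Deviations: 3.6667, 0.6667, 1.6667, -0.3333, -1.3333, -4.3333
Σ_{t=1}^{5}(y_t−ȳ)(y_{t+1}−ȳ) = 9.2222
γ_1 = 9.2222 / 6 = 1.537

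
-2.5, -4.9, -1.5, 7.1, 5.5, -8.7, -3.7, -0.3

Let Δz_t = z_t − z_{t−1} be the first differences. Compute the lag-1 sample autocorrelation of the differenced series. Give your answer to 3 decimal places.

First differences Δz: -2.4, 3.4, 8.6, -1.6, -14.2, 5.0, 3.4
Mean of differences = 0.3143
Numerator Σ(Δz_t−Δz̄)(Δz_{t+1}−Δz̄) = -24.4359
Denominator Σ(Δz_t−Δz̄)² = 331.3486
r_1(Δz) = -24.4359 / 331.3486 = -0.074

-0.074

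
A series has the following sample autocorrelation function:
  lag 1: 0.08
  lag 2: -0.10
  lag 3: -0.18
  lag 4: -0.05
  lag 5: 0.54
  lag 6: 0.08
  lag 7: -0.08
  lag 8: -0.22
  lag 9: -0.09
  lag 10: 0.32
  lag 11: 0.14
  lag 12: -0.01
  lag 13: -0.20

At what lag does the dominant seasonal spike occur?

The largest autocorrelation is r_5 = 0.54, with a weaker echo at lag 10 (0.32); the remaining lags stay at or below 0.14.
The dominant spike at lag 5 indicates a seasonal period of 5.

5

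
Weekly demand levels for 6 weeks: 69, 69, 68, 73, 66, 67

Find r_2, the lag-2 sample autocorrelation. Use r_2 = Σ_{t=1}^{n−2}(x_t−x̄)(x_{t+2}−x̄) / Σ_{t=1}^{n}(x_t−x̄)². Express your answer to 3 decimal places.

-0.144

Mean x̄ = (69 + 69 + 68 + 73 + 66 + 67)/6 = 68.6667
Deviations from mean: 0.3333, 0.3333, -0.6667, 4.3333, -2.6667, -1.6667
Σ(x_t−x̄)(x_{t+2}−x̄) = (-0.2222) + (1.4444) + (1.7778) + (-7.2222) = -4.2222
Denominator Σ(x_t−x̄)² = 29.3333
r_2 = -4.2222 / 29.3333 = -0.144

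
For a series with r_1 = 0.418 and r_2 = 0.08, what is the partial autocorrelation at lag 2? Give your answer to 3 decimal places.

φ_{22} = (r_2 − r_1²) / (1 − r_1²)
r_1² = (0.418)² = 0.174724
Numerator = 0.08 − 0.1747 = -0.0947; denominator = 1 − 0.1747 = 0.8253
φ_{22} = -0.0947 / 0.8253 = -0.115

-0.115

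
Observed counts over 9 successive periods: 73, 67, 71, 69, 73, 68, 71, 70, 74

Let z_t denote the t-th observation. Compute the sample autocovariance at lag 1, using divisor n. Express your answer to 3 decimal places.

Mean z̄ = (73 + 67 + 71 + 69 + 73 + 68 + 71 + 70 + 74)/9 = 70.6667
Σ_{t=1}^{8}(z_t−z̄)(z_{t+1}−z̄) = -23.7778
γ_1 = -23.7778 / 9 = -2.642

-2.642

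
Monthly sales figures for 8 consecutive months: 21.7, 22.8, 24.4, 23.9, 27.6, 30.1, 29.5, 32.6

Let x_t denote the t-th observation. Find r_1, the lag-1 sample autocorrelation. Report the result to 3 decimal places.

0.566

Mean x̄ = (21.7 + 22.8 + 24.4 + 23.9 + 27.6 + 30.1 + 29.5 + 32.6)/8 = 26.5750
Deviations from mean: -4.8750, -3.7750, -2.1750, -2.6750, 1.0250, 3.5250, 2.9250, 6.0250
Numerator Σ_{t=1}^{7}(x_t−x̄)(x_{t+1}−x̄) = 61.2369
Denominator Σ(x_t−x̄)² = 108.2350
r_1 = 61.2369 / 108.2350 = 0.566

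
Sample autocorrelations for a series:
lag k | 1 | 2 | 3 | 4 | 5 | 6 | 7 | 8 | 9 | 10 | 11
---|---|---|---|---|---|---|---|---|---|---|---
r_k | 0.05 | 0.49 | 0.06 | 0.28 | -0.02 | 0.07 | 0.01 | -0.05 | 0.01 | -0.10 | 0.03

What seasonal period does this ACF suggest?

The largest autocorrelation is r_2 = 0.49, with a weaker echo at lag 4 (0.28); the remaining lags stay at or below 0.07.
The dominant spike at lag 2 indicates a seasonal period of 2.

2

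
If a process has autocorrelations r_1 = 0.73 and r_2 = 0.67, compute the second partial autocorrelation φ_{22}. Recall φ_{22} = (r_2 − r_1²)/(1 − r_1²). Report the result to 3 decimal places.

0.294

φ_{22} = (r_2 − r_1²) / (1 − r_1²)
r_1² = (0.73)² = 0.5329
Numerator = 0.67 − 0.5329 = 0.1371; denominator = 1 − 0.5329 = 0.4671
φ_{22} = 0.1371 / 0.4671 = 0.294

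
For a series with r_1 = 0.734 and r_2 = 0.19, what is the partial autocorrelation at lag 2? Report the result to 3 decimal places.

φ_{22} = (r_2 − r_1²) / (1 − r_1²)
r_1² = (0.734)² = 0.538756
Numerator = 0.19 − 0.5388 = -0.3488; denominator = 1 − 0.5388 = 0.4612
φ_{22} = -0.3488 / 0.4612 = -0.756

-0.756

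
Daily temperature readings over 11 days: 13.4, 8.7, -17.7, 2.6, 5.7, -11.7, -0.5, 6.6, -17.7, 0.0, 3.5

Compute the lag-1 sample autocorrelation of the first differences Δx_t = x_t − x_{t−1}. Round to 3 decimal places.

-0.423

First differences Δx: -4.7, -26.4, 20.3, 3.1, -17.4, 11.2, 7.1, -24.3, 17.7, 3.5
Mean of differences = -0.9900
Numerator Σ(Δx_t−Δx̄)(Δx_{t+1}−Δx̄) = -1068.4931
Denominator Σ(Δx_t−Δx̄)² = 2525.5890
r_1(Δx) = -1068.4931 / 2525.5890 = -0.423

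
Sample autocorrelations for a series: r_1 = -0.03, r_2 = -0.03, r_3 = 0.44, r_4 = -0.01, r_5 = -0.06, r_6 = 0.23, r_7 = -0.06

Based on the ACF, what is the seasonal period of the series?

The largest autocorrelation is r_3 = 0.44, with a weaker echo at lag 6 (0.23); the remaining lags stay at or below -0.01.
The dominant spike at lag 3 indicates a seasonal period of 3.

3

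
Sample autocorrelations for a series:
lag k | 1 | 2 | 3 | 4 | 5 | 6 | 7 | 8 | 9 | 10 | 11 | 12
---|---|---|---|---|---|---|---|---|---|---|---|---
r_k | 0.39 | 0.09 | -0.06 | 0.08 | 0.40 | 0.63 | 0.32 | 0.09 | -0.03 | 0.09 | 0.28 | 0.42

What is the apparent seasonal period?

6

The largest autocorrelation is r_6 = 0.63, with a weaker echo at lag 12 (0.42); the remaining lags stay at or below 0.40. The elevated value at lag 1 (0.39), dropping to 0.09 at lag 2, reflects decaying short-term dependence rather than seasonality.
The dominant spike at lag 6 indicates a seasonal period of 6.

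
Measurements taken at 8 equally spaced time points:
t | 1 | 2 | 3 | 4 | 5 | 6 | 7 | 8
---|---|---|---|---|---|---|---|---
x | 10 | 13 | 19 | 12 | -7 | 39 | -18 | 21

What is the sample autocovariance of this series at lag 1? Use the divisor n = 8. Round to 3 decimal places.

-200.127

Mean x̄ = (10 + 13 + 19 + 12 − 7 + 39 − 18 + 21)/8 = 11.1250
Deviations: -1.1250, 1.8750, 7.8750, 0.8750, -18.1250, 27.8750, -29.1250, 9.8750
Σ_{t=1}^{7}(x_t−x̄)(x_{t+1}−x̄) = -1601.0156
γ_1 = -1601.0156 / 8 = -200.127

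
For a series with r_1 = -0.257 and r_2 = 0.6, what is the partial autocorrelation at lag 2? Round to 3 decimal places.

φ_{22} = (r_2 − r_1²) / (1 − r_1²)
r_1² = (-0.257)² = 0.066049
Numerator = 0.6 − 0.0660 = 0.5340; denominator = 1 − 0.0660 = 0.9340
φ_{22} = 0.5340 / 0.9340 = 0.572

0.572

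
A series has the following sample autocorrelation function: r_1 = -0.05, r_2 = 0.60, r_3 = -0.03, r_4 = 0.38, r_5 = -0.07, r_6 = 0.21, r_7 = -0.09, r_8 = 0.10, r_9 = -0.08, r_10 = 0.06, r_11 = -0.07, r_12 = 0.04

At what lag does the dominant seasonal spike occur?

2

The largest autocorrelation is r_2 = 0.60, with weaker echoes at lags 4 (0.38) and 6 (0.21); the remaining lags stay at or below 0.10.
The dominant spike at lag 2 indicates a seasonal period of 2.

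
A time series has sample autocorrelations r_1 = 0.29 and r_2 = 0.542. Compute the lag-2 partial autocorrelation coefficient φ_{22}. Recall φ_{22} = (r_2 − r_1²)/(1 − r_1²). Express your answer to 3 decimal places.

0.500

φ_{22} = (r_2 − r_1²) / (1 − r_1²)
r_1² = (0.29)² = 0.0841
Numerator = 0.542 − 0.0841 = 0.4579; denominator = 1 − 0.0841 = 0.9159
φ_{22} = 0.4579 / 0.9159 = 0.500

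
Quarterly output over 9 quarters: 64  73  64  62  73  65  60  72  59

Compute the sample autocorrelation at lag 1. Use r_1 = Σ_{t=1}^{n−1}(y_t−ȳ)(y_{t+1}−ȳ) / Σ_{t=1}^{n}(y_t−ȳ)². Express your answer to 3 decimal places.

Mean ȳ = (64 + 73 + 64 + 62 + 73 + 65 + 60 + 72 + 59)/9 = 65.7778
Numerator Σ_{t=1}^{8}(y_t−ȳ)(y_{t+1}−ȳ) = -125.4938
Denominator Σ(y_t−ȳ)² = 243.5556
r_1 = -125.4938 / 243.5556 = -0.515

-0.515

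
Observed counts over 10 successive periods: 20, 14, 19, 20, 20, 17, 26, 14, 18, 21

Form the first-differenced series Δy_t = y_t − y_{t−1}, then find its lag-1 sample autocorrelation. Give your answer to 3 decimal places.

-0.612

First differences Δy: -6, 5, 1, 0, -3, 9, -12, 4, 3
Mean of differences = 0.1111
Numerator Σ(Δy_t−Δȳ)(Δy_{t+1}−Δȳ) = -196.4568
Denominator Σ(Δy_t−Δȳ)² = 320.8889
r_1(Δy) = -196.4568 / 320.8889 = -0.612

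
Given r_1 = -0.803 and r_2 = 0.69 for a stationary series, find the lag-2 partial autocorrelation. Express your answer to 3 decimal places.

0.127

φ_{22} = (r_2 − r_1²) / (1 − r_1²)
r_1² = (-0.803)² = 0.644809
Numerator = 0.69 − 0.6448 = 0.0452; denominator = 1 − 0.6448 = 0.3552
φ_{22} = 0.0452 / 0.3552 = 0.127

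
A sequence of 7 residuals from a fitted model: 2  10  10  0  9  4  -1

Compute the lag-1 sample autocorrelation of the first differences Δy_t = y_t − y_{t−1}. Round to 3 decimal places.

First differences Δy: 8, 0, -10, 9, -5, -5
Mean of differences = -0.5000
Numerator Σ(Δy_t−Δȳ)(Δy_{t+1}−Δȳ) = -113.2500
Denominator Σ(Δy_t−Δȳ)² = 293.5000
r_1(Δy) = -113.2500 / 293.5000 = -0.386

-0.386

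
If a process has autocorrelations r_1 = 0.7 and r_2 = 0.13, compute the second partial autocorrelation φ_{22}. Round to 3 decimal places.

φ_{22} = (r_2 − r_1²) / (1 − r_1²)
r_1² = (0.7)² = 0.49
Numerator = 0.13 − 0.4900 = -0.3600; denominator = 1 − 0.4900 = 0.5100
φ_{22} = -0.3600 / 0.5100 = -0.706

-0.706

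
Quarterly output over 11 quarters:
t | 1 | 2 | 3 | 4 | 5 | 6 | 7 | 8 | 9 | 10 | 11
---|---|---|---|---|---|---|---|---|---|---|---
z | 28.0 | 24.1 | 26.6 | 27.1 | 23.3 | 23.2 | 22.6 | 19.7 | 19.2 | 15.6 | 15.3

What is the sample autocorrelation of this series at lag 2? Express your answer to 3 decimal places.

Mean z̄ = (28.0 + 24.1 + 26.6 + 27.1 + 23.3 + 23.2 + 22.6 + 19.7 + 19.2 + 15.6 + 15.3)/11 = 22.2455
Numerator Σ_{t=1}^{9}(z_t−z̄)(z_{t+2}−z̄) = 78.2195
Denominator Σ(z_t−z̄)² = 189.3873
r_2 = 78.2195 / 189.3873 = 0.413

0.413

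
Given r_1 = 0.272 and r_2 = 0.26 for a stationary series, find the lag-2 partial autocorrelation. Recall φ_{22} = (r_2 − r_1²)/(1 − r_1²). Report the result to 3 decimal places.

φ_{22} = (r_2 − r_1²) / (1 − r_1²)
r_1² = (0.272)² = 0.073984
Numerator = 0.26 − 0.0740 = 0.1860; denominator = 1 − 0.0740 = 0.9260
φ_{22} = 0.1860 / 0.9260 = 0.201

0.201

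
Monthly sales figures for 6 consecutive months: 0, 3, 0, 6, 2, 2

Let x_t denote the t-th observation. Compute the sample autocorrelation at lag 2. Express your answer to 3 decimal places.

Mean x̄ = (0 + 3 + 0 + 6 + 2 + 2)/6 = 2.1667
Deviations from mean: -2.1667, 0.8333, -2.1667, 3.8333, -0.1667, -0.1667
Σ(x_t−x̄)(x_{t+2}−x̄) = (4.6944) + (3.1944) + (0.3611) + (-0.6389) = 7.6111
Denominator Σ(x_t−x̄)² = 24.8333
r_2 = 7.6111 / 24.8333 = 0.306

0.306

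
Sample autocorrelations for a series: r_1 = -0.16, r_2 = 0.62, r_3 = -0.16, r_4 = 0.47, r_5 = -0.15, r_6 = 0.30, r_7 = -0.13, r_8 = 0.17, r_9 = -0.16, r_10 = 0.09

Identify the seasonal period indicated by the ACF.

The largest autocorrelation is r_2 = 0.62, with weaker echoes at lags 4 (0.47), 6 (0.30) and 8 (0.17); the remaining lags stay at or below 0.09.
The dominant spike at lag 2 indicates a seasonal period of 2.

2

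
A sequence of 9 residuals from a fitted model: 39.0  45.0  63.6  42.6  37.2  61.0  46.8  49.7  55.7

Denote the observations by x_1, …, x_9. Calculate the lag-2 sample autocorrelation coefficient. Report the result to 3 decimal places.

Mean x̄ = (39.0 + 45.0 + 63.6 + 42.6 + 37.2 + 61.0 + 46.8 + 49.7 + 55.7)/9 = 48.9556
Σ(x_t−x̄)(x_{t+2}−x̄) = (-145.7936) + (25.1398) + (-172.1536) + (-76.5491) + (25.3398) + (8.9664) + (-14.5380) = -349.5884
Denominator Σ(x_t−x̄)² = 703.5622
r_2 = -349.5884 / 703.5622 = -0.497

-0.497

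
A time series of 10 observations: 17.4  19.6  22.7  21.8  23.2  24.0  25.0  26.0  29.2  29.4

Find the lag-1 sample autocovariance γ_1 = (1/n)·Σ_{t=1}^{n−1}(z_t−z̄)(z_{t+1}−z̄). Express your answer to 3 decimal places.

Mean z̄ = (17.4 + 19.6 + 22.7 + 21.8 + 23.2 + 24.0 + 25.0 + 26.0 + 29.2 + 29.4)/10 = 23.8300
Σ_{t=1}^{9}(z_t−z̄)(z_{t+1}−z̄) = 79.7461
γ_1 = 79.7461 / 10 = 7.975

7.975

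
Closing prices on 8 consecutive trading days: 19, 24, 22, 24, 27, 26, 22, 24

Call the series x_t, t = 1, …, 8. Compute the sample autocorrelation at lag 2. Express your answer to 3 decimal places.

Mean x̄ = (19 + 24 + 22 + 24 + 27 + 26 + 22 + 24)/8 = 23.5000
Σ(x_t−x̄)(x_{t+2}−x̄) = (6.7500) + (0.2500) + (-5.2500) + (1.2500) + (-5.2500) + (1.2500) = -1.0000
Denominator Σ(x_t−x̄)² = 44.0000
r_2 = -1.0000 / 44.0000 = -0.023

-0.023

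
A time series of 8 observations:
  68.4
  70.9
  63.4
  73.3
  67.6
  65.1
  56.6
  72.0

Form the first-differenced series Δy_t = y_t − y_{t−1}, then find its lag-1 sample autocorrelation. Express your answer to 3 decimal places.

First differences Δy: 2.5, -7.5, 9.9, -5.7, -2.5, -8.5, 15.4
Mean of differences = 0.5143
Numerator Σ(Δy_t−Δȳ)(Δy_{t+1}−Δȳ) = -237.7402
Denominator Σ(Δy_t−Δȳ)² = 506.8086
r_1(Δy) = -237.7402 / 506.8086 = -0.469

-0.469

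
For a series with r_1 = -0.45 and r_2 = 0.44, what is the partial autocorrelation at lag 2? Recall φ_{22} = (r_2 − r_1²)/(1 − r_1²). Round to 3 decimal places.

0.298

φ_{22} = (r_2 − r_1²) / (1 − r_1²)
r_1² = (-0.45)² = 0.2025
Numerator = 0.44 − 0.2025 = 0.2375; denominator = 1 − 0.2025 = 0.7975
φ_{22} = 0.2375 / 0.7975 = 0.298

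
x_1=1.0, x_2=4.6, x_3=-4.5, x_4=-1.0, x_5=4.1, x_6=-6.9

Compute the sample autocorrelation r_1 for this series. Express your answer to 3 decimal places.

-0.401

Mean x̄ = (1.0 + 4.6 − 4.5 − 1.0 + 4.1 − 6.9)/6 = -0.4500
Σ(x_t−x̄)(x_{t+1}−x̄) = (7.3225) + (-20.4525) + (2.2275) + (-2.5025) + (-29.3475) = -42.7525
Denominator Σ(x_t−x̄)² = 106.6150
r_1 = -42.7525 / 106.6150 = -0.401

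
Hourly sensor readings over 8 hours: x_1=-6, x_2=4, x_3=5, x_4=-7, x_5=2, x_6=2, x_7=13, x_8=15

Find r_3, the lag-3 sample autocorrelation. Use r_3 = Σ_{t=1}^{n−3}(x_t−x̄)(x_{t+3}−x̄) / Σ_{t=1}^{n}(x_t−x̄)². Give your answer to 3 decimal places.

-0.047

Mean x̄ = (-6 + 4 + 5 − 7 + 2 + 2 + 13 + 15)/8 = 3.5000
Deviations from mean: -9.5000, 0.5000, 1.5000, -10.5000, -1.5000, -1.5000, 9.5000, 11.5000
Σ(x_t−x̄)(x_{t+3}−x̄) = (99.7500) + (-0.7500) + (-2.2500) + (-99.7500) + (-17.2500) = -20.2500
Denominator Σ(x_t−x̄)² = 430.0000
r_3 = -20.2500 / 430.0000 = -0.047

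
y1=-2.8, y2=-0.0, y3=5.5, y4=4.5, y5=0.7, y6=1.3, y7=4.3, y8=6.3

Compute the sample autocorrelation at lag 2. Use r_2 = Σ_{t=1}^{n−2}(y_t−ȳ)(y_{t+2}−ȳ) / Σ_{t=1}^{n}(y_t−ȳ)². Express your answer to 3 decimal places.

Mean ȳ = (-2.8 − 0.0 + 5.5 + 4.5 + 0.7 + 1.3 + 4.3 + 6.3)/8 = 2.4750
Deviations from mean: -5.2750, -2.4750, 3.0250, 2.0250, -1.7750, -1.1750, 1.8250, 3.8250
Numerator Σ_{t=1}^{6}(y_t−ȳ)(y_{t+2}−ȳ) = -36.4513
Denominator Σ(y_t−ȳ)² = 69.6950
r_2 = -36.4513 / 69.6950 = -0.523

-0.523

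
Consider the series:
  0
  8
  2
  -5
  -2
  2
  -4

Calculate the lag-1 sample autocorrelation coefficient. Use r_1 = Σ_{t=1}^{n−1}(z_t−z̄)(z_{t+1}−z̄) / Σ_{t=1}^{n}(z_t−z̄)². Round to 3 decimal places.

0.028

Mean z̄ = (0 + 8 + 2 − 5 − 2 + 2 − 4)/7 = 0.1429
Σ(z_t−z̄)(z_{t+1}−z̄) = (-1.1224) + (14.5918) + (-9.5510) + (11.0204) + (-3.9796) + (-7.6939) = 3.2653
Denominator Σ(z_t−z̄)² = 116.8571
r_1 = 3.2653 / 116.8571 = 0.028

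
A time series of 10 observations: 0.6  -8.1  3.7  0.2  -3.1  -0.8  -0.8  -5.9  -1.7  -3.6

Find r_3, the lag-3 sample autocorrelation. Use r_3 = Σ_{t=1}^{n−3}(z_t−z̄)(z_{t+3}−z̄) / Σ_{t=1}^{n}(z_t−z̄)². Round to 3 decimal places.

Mean z̄ = (0.6 − 8.1 + 3.7 + 0.2 − 3.1 − 0.8 − 0.8 − 5.9 − 1.7 − 3.6)/10 = -1.9500
Numerator Σ_{t=1}^{7}(z_t−z̄)(z_{t+3}−z̄) = 24.4575
Denominator Σ(z_t−z̄)² = 103.2250
r_3 = 24.4575 / 103.2250 = 0.237

0.237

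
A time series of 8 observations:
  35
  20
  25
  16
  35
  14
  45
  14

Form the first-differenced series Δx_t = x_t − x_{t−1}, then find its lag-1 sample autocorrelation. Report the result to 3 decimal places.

-0.747

First differences Δx: -15, 5, -9, 19, -21, 31, -31
Mean of differences = -3.0000
Numerator Σ(Δx_t−Δx̄)(Δx_{t+1}−Δx̄) = -2236.0000
Denominator Σ(Δx_t−Δx̄)² = 2992.0000
r_1(Δx) = -2236.0000 / 2992.0000 = -0.747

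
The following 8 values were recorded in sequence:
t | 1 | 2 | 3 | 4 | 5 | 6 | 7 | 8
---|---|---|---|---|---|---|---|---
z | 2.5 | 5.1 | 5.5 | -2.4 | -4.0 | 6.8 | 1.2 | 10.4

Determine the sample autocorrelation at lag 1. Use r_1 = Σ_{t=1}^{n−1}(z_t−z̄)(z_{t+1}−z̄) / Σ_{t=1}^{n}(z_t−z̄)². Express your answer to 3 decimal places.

-0.108

Mean z̄ = (2.5 + 5.1 + 5.5 − 2.4 − 4.0 + 6.8 + 1.2 + 10.4)/8 = 3.1375
Deviations from mean: -0.6375, 1.9625, 2.3625, -5.5375, -7.1375, 3.6625, -1.9375, 7.2625
Σ(z_t−z̄)(z_{t+1}−z̄) = (-1.2511) + (4.6364) + (-13.0823) + (39.5239) + (-26.1411) + (-7.0961) + (-14.0711) = -17.4814
Denominator Σ(z_t−z̄)² = 161.3588
r_1 = -17.4814 / 161.3588 = -0.108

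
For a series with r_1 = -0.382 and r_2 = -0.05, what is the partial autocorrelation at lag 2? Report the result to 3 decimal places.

φ_{22} = (r_2 − r_1²) / (1 − r_1²)
r_1² = (-0.382)² = 0.145924
Numerator = -0.05 − 0.1459 = -0.1959; denominator = 1 − 0.1459 = 0.8541
φ_{22} = -0.1959 / 0.8541 = -0.229

-0.229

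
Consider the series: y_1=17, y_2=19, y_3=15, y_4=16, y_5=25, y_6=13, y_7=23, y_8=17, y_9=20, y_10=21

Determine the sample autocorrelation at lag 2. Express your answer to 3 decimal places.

Mean ȳ = (17 + 19 + 15 + 16 + 25 + 13 + 23 + 17 + 20 + 21)/10 = 18.6000
Numerator Σ_{t=1}^{8}(y_t−ȳ)(y_{t+2}−ȳ) = 35.6800
Denominator Σ(y_t−ȳ)² = 124.4000
r_2 = 35.6800 / 124.4000 = 0.287

0.287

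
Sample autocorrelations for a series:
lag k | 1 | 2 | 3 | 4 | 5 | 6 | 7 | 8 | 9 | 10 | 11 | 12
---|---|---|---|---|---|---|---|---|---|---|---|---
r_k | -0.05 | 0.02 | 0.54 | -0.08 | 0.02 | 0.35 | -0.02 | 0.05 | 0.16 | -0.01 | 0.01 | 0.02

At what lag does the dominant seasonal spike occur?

3

The largest autocorrelation is r_3 = 0.54, with weaker echoes at lags 6 (0.35) and 9 (0.16); the remaining lags stay at or below 0.05.
The dominant spike at lag 3 indicates a seasonal period of 3.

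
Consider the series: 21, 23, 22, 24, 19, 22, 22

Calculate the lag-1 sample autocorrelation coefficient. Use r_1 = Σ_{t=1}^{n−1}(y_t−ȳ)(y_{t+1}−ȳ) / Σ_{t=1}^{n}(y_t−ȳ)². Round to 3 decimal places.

-0.473

Mean ȳ = (21 + 23 + 22 + 24 + 19 + 22 + 22)/7 = 21.8571
Deviations from mean: -0.8571, 1.1429, 0.1429, 2.1429, -2.8571, 0.1429, 0.1429
Σ(y_t−ȳ)(y_{t+1}−ȳ) = (-0.9796) + (0.1633) + (0.3061) + (-6.1224) + (-0.4082) + (0.0204) = -7.0204
Denominator Σ(y_t−ȳ)² = 14.8571
r_1 = -7.0204 / 14.8571 = -0.473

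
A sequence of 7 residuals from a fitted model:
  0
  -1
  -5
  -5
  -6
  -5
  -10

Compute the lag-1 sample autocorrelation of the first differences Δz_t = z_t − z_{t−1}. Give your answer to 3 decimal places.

First differences Δz: -1, -4, 0, -1, 1, -5
Mean of differences = -1.6667
Numerator Σ(Δz_t−Δz̄)(Δz_{t+1}−Δz̄) = -11.4444
Denominator Σ(Δz_t−Δz̄)² = 27.3333
r_1(Δz) = -11.4444 / 27.3333 = -0.419

-0.419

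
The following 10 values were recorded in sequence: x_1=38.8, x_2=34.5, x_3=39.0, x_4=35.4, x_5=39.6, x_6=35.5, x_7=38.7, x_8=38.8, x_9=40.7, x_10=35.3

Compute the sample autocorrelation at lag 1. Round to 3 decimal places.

-0.552

Mean x̄ = (38.8 + 34.5 + 39.0 + 35.4 + 39.6 + 35.5 + 38.7 + 38.8 + 40.7 + 35.3)/10 = 37.6300
Numerator Σ_{t=1}^{9}(x_t−x̄)(x_{t+1}−x̄) = -24.1829
Denominator Σ(x_t−x̄)² = 43.8010
r_1 = -24.1829 / 43.8010 = -0.552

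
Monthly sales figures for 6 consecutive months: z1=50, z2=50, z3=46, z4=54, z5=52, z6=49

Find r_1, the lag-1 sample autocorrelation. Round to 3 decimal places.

Mean z̄ = (50 + 50 + 46 + 54 + 52 + 49)/6 = 50.1667
Deviations from mean: -0.1667, -0.1667, -4.1667, 3.8333, 1.8333, -1.1667
Numerator Σ_{t=1}^{5}(z_t−z̄)(z_{t+1}−z̄) = -10.3611
Denominator Σ(z_t−z̄)² = 36.8333
r_1 = -10.3611 / 36.8333 = -0.281

-0.281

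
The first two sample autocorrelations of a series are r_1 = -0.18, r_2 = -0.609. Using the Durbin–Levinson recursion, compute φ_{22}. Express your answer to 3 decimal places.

-0.663

φ_{22} = (r_2 − r_1²) / (1 − r_1²)
r_1² = (-0.18)² = 0.0324
Numerator = -0.609 − 0.0324 = -0.6414; denominator = 1 − 0.0324 = 0.9676
φ_{22} = -0.6414 / 0.9676 = -0.663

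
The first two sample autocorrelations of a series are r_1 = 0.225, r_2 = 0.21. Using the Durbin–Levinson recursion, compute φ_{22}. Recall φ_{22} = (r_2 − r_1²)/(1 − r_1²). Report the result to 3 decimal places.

φ_{22} = (r_2 − r_1²) / (1 − r_1²)
r_1² = (0.225)² = 0.050625
Numerator = 0.21 − 0.0506 = 0.1594; denominator = 1 − 0.0506 = 0.9494
φ_{22} = 0.1594 / 0.9494 = 0.168

0.168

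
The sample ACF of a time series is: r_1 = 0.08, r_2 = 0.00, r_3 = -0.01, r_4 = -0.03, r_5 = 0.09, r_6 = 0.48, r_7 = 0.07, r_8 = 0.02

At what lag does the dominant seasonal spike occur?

6

The largest autocorrelation is r_6 = 0.48; the remaining lags stay at or below 0.09.
The dominant spike at lag 6 indicates a seasonal period of 6.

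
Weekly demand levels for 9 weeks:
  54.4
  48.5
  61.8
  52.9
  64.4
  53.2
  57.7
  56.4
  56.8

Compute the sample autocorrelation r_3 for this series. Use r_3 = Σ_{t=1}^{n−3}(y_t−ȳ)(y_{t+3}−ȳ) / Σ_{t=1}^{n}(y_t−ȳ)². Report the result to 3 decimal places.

-0.431

Mean ȳ = (54.4 + 48.5 + 61.8 + 52.9 + 64.4 + 53.2 + 57.7 + 56.4 + 56.8)/9 = 56.2333
Σ(y_t−ȳ)(y_{t+3}−ȳ) = (6.1111) + (-63.1556) + (-16.8856) + (-4.8889) + (1.3611) + (-1.7189) = -79.1767
Denominator Σ(y_t−ȳ)² = 183.6600
r_3 = -79.1767 / 183.6600 = -0.431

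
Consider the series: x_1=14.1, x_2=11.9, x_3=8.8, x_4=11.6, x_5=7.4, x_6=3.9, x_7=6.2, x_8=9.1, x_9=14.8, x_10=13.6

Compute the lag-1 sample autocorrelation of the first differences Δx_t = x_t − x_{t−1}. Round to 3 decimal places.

First differences Δx: -2.2, -3.1, 2.8, -4.2, -3.5, 2.3, 2.9, 5.7, -1.2
Mean of differences = -0.0556
Numerator Σ(Δx_t−Δx̄)(Δx_{t+1}−Δx̄) = 9.5480
Denominator Σ(Δx_t−Δx̄)² = 99.7822
r_1(Δx) = 9.5480 / 99.7822 = 0.096

0.096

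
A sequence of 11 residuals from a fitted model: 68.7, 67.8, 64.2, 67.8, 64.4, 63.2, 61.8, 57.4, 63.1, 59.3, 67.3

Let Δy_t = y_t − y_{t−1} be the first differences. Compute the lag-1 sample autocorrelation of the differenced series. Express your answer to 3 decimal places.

First differences Δy: -0.9, -3.6, 3.6, -3.4, -1.2, -1.4, -4.4, 5.7, -3.8, 8.0
Mean of differences = -0.1400
Numerator Σ(Δy_t−Δȳ)(Δy_{t+1}−Δȳ) = -88.3896
Denominator Σ(Δy_t−Δȳ)² = 171.7840
r_1(Δy) = -88.3896 / 171.7840 = -0.515

-0.515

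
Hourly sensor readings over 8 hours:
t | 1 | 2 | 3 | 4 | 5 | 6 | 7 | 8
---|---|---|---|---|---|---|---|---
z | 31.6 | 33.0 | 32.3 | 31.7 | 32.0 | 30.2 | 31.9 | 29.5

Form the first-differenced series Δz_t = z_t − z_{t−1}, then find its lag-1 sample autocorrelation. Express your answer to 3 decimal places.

-0.624

First differences Δz: 1.4, -0.7, -0.6, 0.3, -1.8, 1.7, -2.4
Mean of differences = -0.3000
Numerator Σ(Δz_t−Δz̄)(Δz_{t+1}−Δz̄) = -8.8400
Denominator Σ(Δz_t−Δz̄)² = 14.1600
r_1(Δz) = -8.8400 / 14.1600 = -0.624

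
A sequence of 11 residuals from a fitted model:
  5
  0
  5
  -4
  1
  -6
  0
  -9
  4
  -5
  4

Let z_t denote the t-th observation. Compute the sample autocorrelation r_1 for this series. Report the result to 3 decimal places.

Mean z̄ = (5 + 0 + 5 − 4 + 1 − 6 + 0 − 9 + 4 − 5 + 4)/11 = -0.4545
Numerator Σ_{t=1}^{10}(z_t−z̄)(z_{t+1}−z̄) = -112.5702
Denominator Σ(z_t−z̄)² = 238.7273
r_1 = -112.5702 / 238.7273 = -0.472

-0.472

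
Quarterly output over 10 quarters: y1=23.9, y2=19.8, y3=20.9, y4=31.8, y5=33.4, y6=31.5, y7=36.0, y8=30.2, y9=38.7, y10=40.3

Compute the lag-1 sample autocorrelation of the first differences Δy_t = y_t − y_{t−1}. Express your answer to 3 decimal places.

-0.357

First differences Δy: -4.1, 1.1, 10.9, 1.6, -1.9, 4.5, -5.8, 8.5, 1.6
Mean of differences = 1.8222
Numerator Σ(Δy_t−Δȳ)(Δy_{t+1}−Δȳ) = -86.2305
Denominator Σ(Δy_t−Δȳ)² = 241.8156
r_1(Δy) = -86.2305 / 241.8156 = -0.357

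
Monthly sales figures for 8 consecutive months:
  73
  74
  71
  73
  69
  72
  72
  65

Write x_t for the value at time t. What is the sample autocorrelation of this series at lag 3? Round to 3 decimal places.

0.203

Mean x̄ = (73 + 74 + 71 + 73 + 69 + 72 + 72 + 65)/8 = 71.1250
Σ(x_t−x̄)(x_{t+3}−x̄) = (3.5156) + (-6.1094) + (-0.1094) + (1.6406) + (13.0156) = 11.9531
Denominator Σ(x_t−x̄)² = 58.8750
r_3 = 11.9531 / 58.8750 = 0.203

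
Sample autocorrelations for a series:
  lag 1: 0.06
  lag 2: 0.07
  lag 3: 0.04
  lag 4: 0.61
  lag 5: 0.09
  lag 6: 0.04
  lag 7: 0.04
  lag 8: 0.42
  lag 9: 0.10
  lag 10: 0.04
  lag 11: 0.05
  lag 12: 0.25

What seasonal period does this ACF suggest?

4

The largest autocorrelation is r_4 = 0.61, with weaker echoes at lags 8 (0.42) and 12 (0.25); the remaining lags stay at or below 0.10.
The dominant spike at lag 4 indicates a seasonal period of 4.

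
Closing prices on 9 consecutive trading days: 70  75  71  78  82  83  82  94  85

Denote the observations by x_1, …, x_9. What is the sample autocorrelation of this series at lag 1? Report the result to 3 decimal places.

Mean x̄ = (70 + 75 + 71 + 78 + 82 + 83 + 82 + 94 + 85)/9 = 80.0000
Numerator Σ_{t=1}^{8}(x_t−x̄)(x_{t+1}−x̄) = 219.0000
Denominator Σ(x_t−x̄)² = 448.0000
r_1 = 219.0000 / 448.0000 = 0.489

0.489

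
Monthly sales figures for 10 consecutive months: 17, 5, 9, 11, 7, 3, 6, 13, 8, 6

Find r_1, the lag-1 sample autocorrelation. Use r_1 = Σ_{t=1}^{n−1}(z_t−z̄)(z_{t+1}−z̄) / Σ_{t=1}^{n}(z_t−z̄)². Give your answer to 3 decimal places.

Mean z̄ = (17 + 5 + 9 + 11 + 7 + 3 + 6 + 13 + 8 + 6)/10 = 8.5000
Numerator Σ_{t=1}^{9}(z_t−z̄)(z_{t+1}−z̄) = -24.2500
Denominator Σ(z_t−z̄)² = 156.5000
r_1 = -24.2500 / 156.5000 = -0.155

-0.155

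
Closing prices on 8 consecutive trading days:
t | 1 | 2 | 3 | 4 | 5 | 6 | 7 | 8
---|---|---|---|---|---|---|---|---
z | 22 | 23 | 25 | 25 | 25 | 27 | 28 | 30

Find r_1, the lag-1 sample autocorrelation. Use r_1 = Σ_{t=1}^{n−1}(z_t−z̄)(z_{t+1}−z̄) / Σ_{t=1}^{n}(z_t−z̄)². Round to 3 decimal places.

Mean z̄ = (22 + 23 + 25 + 25 + 25 + 27 + 28 + 30)/8 = 25.6250
Deviations from mean: -3.6250, -2.6250, -0.6250, -0.6250, -0.6250, 1.3750, 2.3750, 4.3750
Numerator Σ_{t=1}^{7}(z_t−z̄)(z_{t+1}−z̄) = 24.7344
Denominator Σ(z_t−z̄)² = 47.8750
r_1 = 24.7344 / 47.8750 = 0.517

0.517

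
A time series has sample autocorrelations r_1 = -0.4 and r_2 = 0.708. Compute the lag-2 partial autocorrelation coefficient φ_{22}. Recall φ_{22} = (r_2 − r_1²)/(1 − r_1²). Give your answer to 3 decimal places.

0.652

φ_{22} = (r_2 − r_1²) / (1 − r_1²)
r_1² = (-0.4)² = 0.16
Numerator = 0.708 − 0.1600 = 0.5480; denominator = 1 − 0.1600 = 0.8400
φ_{22} = 0.5480 / 0.8400 = 0.652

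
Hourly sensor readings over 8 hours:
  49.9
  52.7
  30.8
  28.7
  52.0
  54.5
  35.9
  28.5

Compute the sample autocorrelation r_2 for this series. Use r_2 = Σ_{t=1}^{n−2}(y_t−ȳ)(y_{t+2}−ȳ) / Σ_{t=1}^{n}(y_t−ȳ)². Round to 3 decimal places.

Mean ȳ = (49.9 + 52.7 + 30.8 + 28.7 + 52.0 + 54.5 + 35.9 + 28.5)/8 = 41.6250
Deviations from mean: 8.2750, 11.0750, -10.8250, -12.9250, 10.3750, 12.8750, -5.7250, -13.1250
Σ(y_t−ȳ)(y_{t+2}−ȳ) = (-89.5769) + (-143.1444) + (-112.3094) + (-166.4094) + (-59.3969) + (-168.9844) = -739.8213
Denominator Σ(y_t−ȳ)² = 953.8150
r_2 = -739.8213 / 953.8150 = -0.776

-0.776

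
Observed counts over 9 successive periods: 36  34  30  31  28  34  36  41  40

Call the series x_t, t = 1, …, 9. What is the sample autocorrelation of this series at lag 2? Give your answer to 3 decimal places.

Mean x̄ = (36 + 34 + 30 + 31 + 28 + 34 + 36 + 41 + 40)/9 = 34.4444
Numerator Σ_{t=1}^{7}(x_t−x̄)(x_{t+2}−x̄) = 20.4938
Denominator Σ(x_t−x̄)² = 152.2222
r_2 = 20.4938 / 152.2222 = 0.135

0.135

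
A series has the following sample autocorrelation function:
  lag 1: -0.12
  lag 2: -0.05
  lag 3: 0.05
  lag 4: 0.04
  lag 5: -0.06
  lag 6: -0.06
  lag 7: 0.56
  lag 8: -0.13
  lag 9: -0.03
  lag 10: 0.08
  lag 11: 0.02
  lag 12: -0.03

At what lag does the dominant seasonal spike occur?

The largest autocorrelation is r_7 = 0.56; the remaining lags stay at or below 0.08.
The dominant spike at lag 7 indicates a seasonal period of 7.

7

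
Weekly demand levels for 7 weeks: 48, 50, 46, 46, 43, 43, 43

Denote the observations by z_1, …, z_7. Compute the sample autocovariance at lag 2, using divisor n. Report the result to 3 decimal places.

1.050

Mean z̄ = (48 + 50 + 46 + 46 + 43 + 43 + 43)/7 = 45.5714
Σ_{t=1}^{5}(z_t−z̄)(z_{t+2}−z̄) = 7.3469
γ_2 = 7.3469 / 7 = 1.050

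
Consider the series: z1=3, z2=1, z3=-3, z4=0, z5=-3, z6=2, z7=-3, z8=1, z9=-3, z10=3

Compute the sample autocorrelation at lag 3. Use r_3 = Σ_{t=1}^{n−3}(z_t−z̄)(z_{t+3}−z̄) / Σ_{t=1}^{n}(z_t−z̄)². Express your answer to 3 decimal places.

Mean z̄ = (3 + 1 − 3 + 0 − 3 + 2 − 3 + 1 − 3 + 3)/10 = -0.2000
Σ(z_t−z̄)(z_{t+3}−z̄) = (0.6400) + (-3.3600) + (-6.1600) + (-0.5600) + (-3.3600) + (-6.1600) + (-8.9600) = -27.9200
Denominator Σ(z_t−z̄)² = 59.6000
r_3 = -27.9200 / 59.6000 = -0.468

-0.468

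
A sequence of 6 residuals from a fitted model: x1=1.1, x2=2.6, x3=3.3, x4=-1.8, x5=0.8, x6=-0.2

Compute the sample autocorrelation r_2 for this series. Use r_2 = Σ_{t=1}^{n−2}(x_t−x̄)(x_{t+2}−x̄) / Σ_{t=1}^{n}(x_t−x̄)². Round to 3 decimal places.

Mean x̄ = (1.1 + 2.6 + 3.3 − 1.8 + 0.8 − 0.2)/6 = 0.9667
Deviations from mean: 0.1333, 1.6333, 2.3333, -2.7667, -0.1667, -1.1667
Σ(x_t−x̄)(x_{t+2}−x̄) = (0.3111) + (-4.5189) + (-0.3889) + (3.2278) = -1.3689
Denominator Σ(x_t−x̄)² = 17.1733
r_2 = -1.3689 / 17.1733 = -0.080

-0.080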